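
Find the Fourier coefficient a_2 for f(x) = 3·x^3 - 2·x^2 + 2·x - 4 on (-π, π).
a_2 = (1/π) ∫_{-π}^{π} f(x)·cos(2x) dx.
Evaluate the integral (use parity and integration by parts as needed): a_2 = -2.

Final answer: -2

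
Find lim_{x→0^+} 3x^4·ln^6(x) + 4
The product is a 0·∞ indeterminate form at x → 0⁺.
Rewrite the product as 3·ln^6(x) / x^(-4) and apply L'Hôpital, or use the standard hierarchy x^(-4) ≫ |ln x|^6 as x → 0⁺.
The indeterminate product → 0, so the limit = 4.

Final answer: 4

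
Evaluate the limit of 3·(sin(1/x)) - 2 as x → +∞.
Evaluate the dominant behaviour as x → +∞; each term tends to a finite value or vanishes.
Limit = -2.

Final answer: -2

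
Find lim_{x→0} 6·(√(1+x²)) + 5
Direct substitution at x = 0 gives 11.

Final answer: 11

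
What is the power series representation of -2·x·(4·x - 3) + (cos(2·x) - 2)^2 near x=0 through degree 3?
-4·x^2 + 6·x + 1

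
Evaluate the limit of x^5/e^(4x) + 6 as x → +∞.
The quotient is an ∞/∞ indeterminate form as x → +∞.
The exponential denominator e^(4x) dominates the polynomial numerator (e^x ≫ x^5 as x → ∞), so the quotient → 0.
Adding the constant: 0 + 6 = 6. Limit = 6.

Final answer: 6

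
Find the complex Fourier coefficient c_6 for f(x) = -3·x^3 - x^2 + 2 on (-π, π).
Compute the real Fourier coefficients first: a_6 = -1/9, b_6 = -1/6 + π^2.
Then c_6 = (a_6 − i·b_6)/2 = -1/18 - i·π^2/2 + i/12.

Final answer: -1/18 - i·π^2/2 + i/12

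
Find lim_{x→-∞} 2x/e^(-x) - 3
The quotient is an ∞/∞ indeterminate form as x → -∞.
Compare growth rates of the dominant terms (exponentials ≫ polynomials ≫ logarithms), or apply L'Hôpital's rule; the quotient → 0.
Adding the constant: 0 - 3 = -3. Limit = -3.

Final answer: -3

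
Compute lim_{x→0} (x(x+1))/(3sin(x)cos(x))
Both numerator and denominator → 0 as x → 0; this is a 0/0 indeterminate form.
Expand each to leading order near x = 0: numerator ~ x, denominator ~ 3·x.
The limit of the ratio is 1/3.

Final answer: 1/3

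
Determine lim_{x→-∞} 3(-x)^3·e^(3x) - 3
The product is a 0·∞ indeterminate form at x → -∞.
Rewrite the product as 3(-x)^3 / e^(-3x) (an ∞/∞ form) and apply L'Hôpital, or use the standard hierarchy e^(3|x|) ≫ |(-x)^3| as x → -∞.
The indeterminate product → 0, so the limit = -3.

Final answer: -3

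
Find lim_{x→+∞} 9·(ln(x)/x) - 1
Evaluate the dominant behaviour as x → +∞; each term tends to a finite value or vanishes.
Limit = -1.

Final answer: -1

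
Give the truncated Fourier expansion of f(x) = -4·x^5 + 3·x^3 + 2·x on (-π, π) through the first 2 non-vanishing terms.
(-992 - 8·π^4 + 166·π^2)·sin(x) + (-23·π^2 + 65/2 + 4·π^4)·sin(2·x)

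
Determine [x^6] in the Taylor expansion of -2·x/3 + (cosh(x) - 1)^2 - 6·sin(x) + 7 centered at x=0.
Expand to order 6: -2·x/3 + (cosh(x) - 1)^2 - 6·sin(x) + 7 = x^6/24 - x^5/20 + x^4/4 + x^3 - 20·x/3 + 7 + O(x^7).
The coefficient of x^6 is 1/24.

Final answer: 1/24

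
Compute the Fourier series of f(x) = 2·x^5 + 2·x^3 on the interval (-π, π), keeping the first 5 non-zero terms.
(-76·π^2 + 4·π^4 + 456)·sin(x) + (-2·π^4 - 12 + 8·π^2)·sin(2·x) + (-44·π^2/27 + 88/81 + 4·π^4/3)·sin(3·x) + (-π^4 - 3/32 + π^2/4)·sin(4·x) + (-24/625 + 4·π^2/25 + 4·π^4/5)·sin(5·x)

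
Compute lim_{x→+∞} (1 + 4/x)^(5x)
As x → +∞: write (1 + 4/x)^(5x) = ((1 + 4/x)^x)^5 → (e^4)^5 = e^20.
Limit = e^(20).

Final answer: e^(20)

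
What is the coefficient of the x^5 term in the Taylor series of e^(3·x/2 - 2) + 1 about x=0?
Expand to order 5: e^(3·x/2 - 2) + 1 = 81·x^5·e^(-2)/1280 + 27·x^4·e^(-2)/128 + 9·x^3·e^(-2)/16 + 9·x^2·e^(-2)/8 + 3·x·e^(-2)/2 + e^(-2) + 1 + O(x^6).
The coefficient of x^5 is 81·e^(-2)/1280.

Final answer: 81·e^(-2)/1280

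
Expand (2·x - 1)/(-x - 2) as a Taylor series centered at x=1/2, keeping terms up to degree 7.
-4·(x - 1/2)/5 + 8·(x - 1/2)^2/25 - 16·(x - 1/2)^3/125 + 32·(x - 1/2)^4/625 - 64·(x - 1/2)^5/3125 + 128·(x - 1/2)^6/15625 - 256·(x - 1/2)^7/78125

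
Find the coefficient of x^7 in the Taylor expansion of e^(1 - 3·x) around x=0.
Expand to order 7: e^(1 - 3·x) = -243·e·x^7/560 + 81·e·x^6/80 - 81·e·x^5/40 + 27·e·x^4/8 - 9·e·x^3/2 + 9·e·x^2/2 - 3·e·x + e + O(x^8).
The coefficient of x^7 is -243·e/560.

Final answer: -243·e/560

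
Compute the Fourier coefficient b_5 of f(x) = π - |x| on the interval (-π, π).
b_5 = (1/π) ∫_{-π}^{π} f(x)·sin(5x) dx.
Evaluate the integral (use parity and integration by parts as needed): b_5 = 0.

Final answer: 0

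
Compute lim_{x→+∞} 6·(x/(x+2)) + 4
Evaluate the dominant behaviour as x → +∞; each term tends to a finite value or vanishes.
Limit = 10.

Final answer: 10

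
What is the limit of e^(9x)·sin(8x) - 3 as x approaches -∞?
Evaluate the dominant behaviour as x → -∞; each term tends to a finite value or vanishes.
Limit = -3.

Final answer: -3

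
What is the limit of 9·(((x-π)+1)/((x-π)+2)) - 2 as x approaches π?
Direct substitution at x = π gives 5/2.

Final answer: 5/2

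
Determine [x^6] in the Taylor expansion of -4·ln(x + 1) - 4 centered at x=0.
Expand to order 6: -4·ln(x + 1) - 4 = 2·x^6/3 - 4·x^5/5 + x^4 - 4·x^3/3 + 2·x^2 - 4·x - 4 + O(x^7).
The coefficient of x^6 is 2/3.

Final answer: 2/3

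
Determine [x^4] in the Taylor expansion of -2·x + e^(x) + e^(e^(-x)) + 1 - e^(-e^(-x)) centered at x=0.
Expand to order 4: -2·x + e^(x) + e^(e^(-x)) + 1 - e^(-e^(-x)) = x^4·(-e^(-1)/24 + 1/24 + 5·e/8) + x^3·(-5·e/6 + e^(-1)/6 + 1/6) + x^2·(1/2 + e) + x·(-e - 1 - e^(-1)) - e^(-1) + 2 + e + O(x^5).
The coefficient of x^4 is -e^(-1)/24 + 1/24 + 5·e/8.

Final answer: -e^(-1)/24 + 1/24 + 5·e/8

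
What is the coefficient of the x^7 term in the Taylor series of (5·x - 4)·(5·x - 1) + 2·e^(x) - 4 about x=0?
Expand to order 7: (5·x - 4)·(5·x - 1) + 2·e^(x) - 4 = x^7/2520 + x^6/360 + x^5/60 + x^4/12 + x^3/3 + 26·x^2 - 23·x + 2 + O(x^8).
The coefficient of x^7 is 1/2520.

Final answer: 1/2520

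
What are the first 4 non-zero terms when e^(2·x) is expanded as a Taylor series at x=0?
4·x^3/3 + 2·x^2 + 2·x + 1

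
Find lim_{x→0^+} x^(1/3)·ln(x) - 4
The product is a 0·∞ indeterminate form at x → 0⁺.
Rewrite the product as ln(x) / x^(-1/3) and apply L'Hôpital, or use the standard hierarchy x^(-1/3) ≫ |ln x| as x → 0⁺.
The indeterminate product → 0, so the limit = -4.

Final answer: -4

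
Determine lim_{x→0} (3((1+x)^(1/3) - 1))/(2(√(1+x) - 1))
Both numerator and denominator → 0 as x → 0; this is a 0/0 indeterminate form.
Expand each to leading order near x = 0: numerator ~ x, denominator ~ x.
The limit of the ratio is 1.

Final answer: 1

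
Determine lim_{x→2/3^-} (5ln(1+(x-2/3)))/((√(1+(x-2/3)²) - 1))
Both numerator and denominator → 0 as x → 2/3^-; this is a 0/0 indeterminate form.
Expand each to leading order near x = 2/3: numerator ~ 5·(x - 2/3), denominator ~ (x - 2/3)^2/2.
The limit of the ratio is -∞.

Final answer: -∞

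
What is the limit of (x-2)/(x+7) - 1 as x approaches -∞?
Evaluate the dominant behaviour as x → -∞; each term tends to a finite value or vanishes.
Limit = 0.

Final answer: 0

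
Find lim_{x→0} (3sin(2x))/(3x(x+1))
Both numerator and denominator → 0 as x → 0; this is a 0/0 indeterminate form.
Expand each to leading order near x = 0: numerator ~ 6·x, denominator ~ 3·x.
The limit of the ratio is 2.

Final answer: 2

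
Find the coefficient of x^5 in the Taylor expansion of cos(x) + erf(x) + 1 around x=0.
Expand to order 5: cos(x) + erf(x) + 1 = x^5/(5·√(π)) + x^4/24 - 2·x^3/(3·√(π)) - x^2/2 + 2·x/√(π) + 2 + O(x^6).
The coefficient of x^5 is 1/(5·√(π)).

Final answer: 1/(5·√(π))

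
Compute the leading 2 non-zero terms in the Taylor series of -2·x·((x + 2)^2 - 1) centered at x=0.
-8·x^2 - 6·x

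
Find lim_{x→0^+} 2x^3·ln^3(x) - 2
The product is a 0·∞ indeterminate form at x → 0⁺.
Rewrite the product as 2·ln^3(x) / x^(-3) and apply L'Hôpital, or use the standard hierarchy x^(-3) ≫ |ln x|^3 as x → 0⁺.
The indeterminate product → 0, so the limit = -2.

Final answer: -2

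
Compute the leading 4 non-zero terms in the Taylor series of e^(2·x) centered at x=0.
4·x^3/3 + 2·x^2 + 2·x + 1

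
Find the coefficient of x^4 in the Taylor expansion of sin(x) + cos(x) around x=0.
Expand to order 4: sin(x) + cos(x) = x^4/24 - x^3/6 - x^2/2 + x + 1 + O(x^5).
The coefficient of x^4 is 1/24.

Final answer: 1/24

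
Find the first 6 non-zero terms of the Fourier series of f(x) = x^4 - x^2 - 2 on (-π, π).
(52 - 8·π^2)·cos(x) + (-4 + 2·π^2)·cos(2·x) + (28/27 - 8·π^2/9)·cos(3·x) + (-7/16 + π^2/2)·cos(4·x) + (148/625 - 8·π^2/25)·cos(5·x) - π^2/3 - 2 + π^4/5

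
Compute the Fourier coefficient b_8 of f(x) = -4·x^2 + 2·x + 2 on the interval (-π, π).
b_8 = (1/π) ∫_{-π}^{π} f(x)·sin(8x) dx.
Evaluate the integral (use parity and integration by parts as needed): b_8 = -1/2.

Final answer: -1/2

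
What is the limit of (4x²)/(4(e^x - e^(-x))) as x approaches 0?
Both numerator and denominator → 0 as x → 0; this is a 0/0 indeterminate form.
Expand each to leading order near x = 0: numerator ~ 4·x^2, denominator ~ 8·x.
The limit of the ratio is 0.

Final answer: 0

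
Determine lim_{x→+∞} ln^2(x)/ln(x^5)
This is an ∞/∞ indeterminate form as x → +∞.
Write ln(x^5) = 5·ln(x), reducing the quotient to ln(x)/5 → ∞.
Limit = ∞.

Final answer: ∞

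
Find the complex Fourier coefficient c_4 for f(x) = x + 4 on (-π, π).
Compute the real Fourier coefficients first: a_4 = 0, b_4 = -1/2.
Then c_4 = (a_4 − i·b_4)/2 = i/4.

Final answer: i/4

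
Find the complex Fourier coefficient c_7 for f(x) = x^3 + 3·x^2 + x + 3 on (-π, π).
Compute the real Fourier coefficients first: a_7 = -12/49, b_7 = 86/343 + 2·π^2/7.
Then c_7 = (a_7 − i·b_7)/2 = -6/49 - i·π^2/7 - 43·i/343.

Final answer: -6/49 - i·π^2/7 - 43·i/343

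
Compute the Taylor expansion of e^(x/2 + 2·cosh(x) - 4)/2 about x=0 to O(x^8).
17909·x^7·e^(-2)/258048 + 1681·x^6·e^(-2)/10240 + 1201·x^5·e^(-2)/7680 + 91·x^4·e^(-2)/256 + 25·x^3·e^(-2)/96 + 9·x^2·e^(-2)/16 + x·e^(-2)/4 + e^(-2)/2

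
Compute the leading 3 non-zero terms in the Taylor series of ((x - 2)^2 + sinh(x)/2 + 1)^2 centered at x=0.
89·x^2/4 - 35·x + 25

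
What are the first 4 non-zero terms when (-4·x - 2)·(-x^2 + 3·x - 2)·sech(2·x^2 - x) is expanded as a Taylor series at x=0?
11·x^3 - 12·x^2 + 2·x + 4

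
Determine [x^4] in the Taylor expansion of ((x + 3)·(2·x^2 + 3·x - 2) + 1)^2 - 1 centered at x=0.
Expand to order 4: ((x + 3)·(2·x^2 + 3·x - 2) + 1)^2 - 1 = 109·x^4 + 106·x^3 - 41·x^2 - 70·x + 24 + O(x^5).
The coefficient of x^4 is 109.

Final answer: 109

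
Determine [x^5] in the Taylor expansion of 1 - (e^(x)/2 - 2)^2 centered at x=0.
Expand to order 5: 1 - (e^(x)/2 - 2)^2 = -x^5/20 - x^4/12 + x^2/2 + 3·x/2 - 5/4 + O(x^6).
The coefficient of x^5 is -1/20.

Final answer: -1/20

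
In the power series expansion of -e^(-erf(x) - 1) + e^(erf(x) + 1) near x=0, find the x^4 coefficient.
Expand to order 4: -e^(-erf(x) - 1) + e^(erf(x) + 1) = x^4·(-4·e/(3·π) - 2·e^(-1)/(3·π^2) + 4·e^(-1)/(3·π) + 2·e/(3·π^2)) + x^3·(-2·e/(3·√(π)) - 2·e^(-1)/(3·√(π)) + 4·e^(-1)/(3·π^(3/2)) + 4·e/(3·π^(3/2))) + x^2·(-2·e^(-1)/π + 2·e/π) + x·(2·e^(-1)/√(π) + 2·e/√(π)) - e^(-1) + e + O(x^5).
The coefficient of x^4 is -4·e/(3·π) - 2·e^(-1)/(3·π^2) + 4·e^(-1)/(3·π) + 2·e/(3·π^2).

Final answer: -4·e/(3·π) - 2·e^(-1)/(3·π^2) + 4·e^(-1)/(3·π) + 2·e/(3·π^2)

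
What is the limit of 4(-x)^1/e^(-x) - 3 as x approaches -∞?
The quotient is an ∞/∞ indeterminate form as x → -∞.
Compare growth rates of the dominant terms (exponentials ≫ polynomials ≫ logarithms), or apply L'Hôpital's rule; the quotient → 0.
Adding the constant: 0 - 3 = -3. Limit = -3.

Final answer: -3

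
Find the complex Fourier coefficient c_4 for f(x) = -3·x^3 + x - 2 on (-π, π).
Compute the real Fourier coefficients first: a_4 = 0, b_4 = -17/16 + 3·π^2/2.
Then c_4 = (a_4 − i·b_4)/2 = -3·i·π^2/4 + 17·i/32.

Final answer: -3·i·π^2/4 + 17·i/32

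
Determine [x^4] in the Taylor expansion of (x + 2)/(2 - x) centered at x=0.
Expand to order 4: (x + 2)/(2 - x) = x^4/8 + x^3/4 + x^2/2 + x + 1 + O(x^5).
The coefficient of x^4 is 1/8.

Final answer: 1/8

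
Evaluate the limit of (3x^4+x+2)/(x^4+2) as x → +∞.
This is an ∞/∞ indeterminate form as x → +∞.
Divide numerator and denominator by x^4 and let the lower-order terms vanish; the leading terms give 3/1 = 3.
Limit = 3.

Final answer: 3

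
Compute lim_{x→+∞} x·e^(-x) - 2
Evaluate the dominant behaviour as x → +∞; each term tends to a finite value or vanishes.
Limit = -2.

Final answer: -2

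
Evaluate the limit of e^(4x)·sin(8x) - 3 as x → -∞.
Evaluate the dominant behaviour as x → -∞; each term tends to a finite value or vanishes.
Limit = -3.

Final answer: -3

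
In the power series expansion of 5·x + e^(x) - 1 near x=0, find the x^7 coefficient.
Expand to order 7: 5·x + e^(x) - 1 = x^7/5040 + x^6/720 + x^5/120 + x^4/24 + x^3/6 + x^2/2 + 6·x + O(x^8).
The coefficient of x^7 is 1/5040.

Final answer: 1/5040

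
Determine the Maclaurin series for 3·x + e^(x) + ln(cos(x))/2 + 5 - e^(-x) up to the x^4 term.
-x^4/24 + x^3/3 - x^2/4 + 5·x + 5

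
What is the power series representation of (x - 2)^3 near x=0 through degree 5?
x^3 - 6·x^2 + 12·x - 8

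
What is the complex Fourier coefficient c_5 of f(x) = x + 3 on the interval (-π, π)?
Compute the real Fourier coefficients first: a_5 = 0, b_5 = 2/5.
Then c_5 = (a_5 − i·b_5)/2 = -i/5.

Final answer: -i/5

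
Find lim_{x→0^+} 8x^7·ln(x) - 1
The product is a 0·∞ indeterminate form at x → 0⁺.
Rewrite the product as 8·ln(x) / x^(-7) and apply L'Hôpital, or use the standard hierarchy x^(-7) ≫ |ln x| as x → 0⁺.
The indeterminate product → 0, so the limit = -1.

Final answer: -1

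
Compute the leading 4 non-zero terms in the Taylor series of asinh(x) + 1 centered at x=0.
3·x^5/40 - x^3/6 + x + 1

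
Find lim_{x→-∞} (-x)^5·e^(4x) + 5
The product is a 0·∞ indeterminate form at x → -∞.
Rewrite the product as (-x)^5 / e^(-4x) (an ∞/∞ form) and apply L'Hôpital, or use the standard hierarchy e^(4|x|) ≫ |(-x)^5| as x → -∞.
The indeterminate product → 0, so the limit = 5.

Final answer: 5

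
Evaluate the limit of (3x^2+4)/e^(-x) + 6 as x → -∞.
The quotient is an ∞/∞ indeterminate form as x → -∞.
Compare growth rates of the dominant terms (exponentials ≫ polynomials ≫ logarithms), or apply L'Hôpital's rule; the quotient → 0.
Adding the constant: 0 + 6 = 6. Limit = 6.

Final answer: 6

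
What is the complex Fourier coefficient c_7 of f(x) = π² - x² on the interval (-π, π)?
Compute the real Fourier coefficients first: a_7 = 4/49, b_7 = 0.
Then c_7 = (a_7 − i·b_7)/2 = 2/49.

Final answer: 2/49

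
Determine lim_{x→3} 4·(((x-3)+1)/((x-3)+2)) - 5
Direct substitution at x = 3 gives -3.

Final answer: -3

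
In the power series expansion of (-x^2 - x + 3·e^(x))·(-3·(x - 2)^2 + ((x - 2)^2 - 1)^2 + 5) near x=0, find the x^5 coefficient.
Expand to order 5: (-x^2 - x + 3·e^(x))·(-3·(x - 2)^2 + ((x - 2)^2 - 1)^2 + 5) = 121·x^5/20 - 37·x^4/4 + 9·x^3 + 34·x^2 - 32·x + 6 + O(x^6).
The coefficient of x^5 is 121/20.

Final answer: 121/20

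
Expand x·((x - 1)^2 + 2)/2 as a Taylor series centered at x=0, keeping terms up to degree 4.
x^3/2 - x^2 + 3·x/2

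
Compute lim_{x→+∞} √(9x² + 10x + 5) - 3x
As x → +∞: multiply by the conjugate to get (10x+5)/(√(9x²+10x+5)+3x); the denominator ~ 6x, so the limit is 10/6 = 5/3.
Limit = 5/3.

Final answer: 5/3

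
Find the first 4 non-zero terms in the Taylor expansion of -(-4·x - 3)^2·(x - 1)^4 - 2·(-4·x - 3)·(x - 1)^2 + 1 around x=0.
-36·x^3 + 16·x^2 + 8·x - 2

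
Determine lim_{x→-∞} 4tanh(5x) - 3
Evaluate the dominant behaviour as x → -∞; each term tends to a finite value or vanishes.
Limit = -7.

Final answer: -7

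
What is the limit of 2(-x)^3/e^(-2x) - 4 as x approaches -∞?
The quotient is an ∞/∞ indeterminate form as x → -∞.
Compare growth rates of the dominant terms (exponentials ≫ polynomials ≫ logarithms), or apply L'Hôpital's rule; the quotient → 0.
Adding the constant: 0 - 4 = -4. Limit = -4.

Final answer: -4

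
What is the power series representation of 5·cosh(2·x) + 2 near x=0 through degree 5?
10·x^4/3 + 10·x^2 + 7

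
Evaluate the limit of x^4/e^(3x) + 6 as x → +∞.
The quotient is an ∞/∞ indeterminate form as x → +∞.
The exponential denominator e^(3x) dominates the polynomial numerator (e^x ≫ x^4 as x → ∞), so the quotient → 0.
Adding the constant: 0 + 6 = 6. Limit = 6.

Final answer: 6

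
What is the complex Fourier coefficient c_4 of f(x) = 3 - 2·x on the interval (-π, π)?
Compute the real Fourier coefficients first: a_4 = 0, b_4 = 1.
Then c_4 = (a_4 − i·b_4)/2 = -i/2.

Final answer: -i/2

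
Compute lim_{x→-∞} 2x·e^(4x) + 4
The product is a 0·∞ indeterminate form at x → -∞.
Rewrite the product as 2x / e^(-4x) (an ∞/∞ form) and apply L'Hôpital, or use the standard hierarchy e^(4|x|) ≫ |x| as x → -∞.
The indeterminate product → 0, so the limit = 4.

Final answer: 4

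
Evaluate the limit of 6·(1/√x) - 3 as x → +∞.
Evaluate the dominant behaviour as x → +∞; each term tends to a finite value or vanishes.
Limit = -3.

Final answer: -3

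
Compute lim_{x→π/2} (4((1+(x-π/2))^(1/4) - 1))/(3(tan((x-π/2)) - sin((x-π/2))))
Both numerator and denominator → 0 as x → π/2; this is a 0/0 indeterminate form.
Expand each to leading order near x = π/2: numerator ~ (x - π/2), denominator ~ 3·(x - π/2)^3/2.
The limit of the ratio is ∞.

Final answer: ∞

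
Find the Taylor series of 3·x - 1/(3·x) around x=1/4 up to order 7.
-7/12 + 25·(x - 1/4)/3 - 64·(x - 1/4)^2/3 + 256·(x - 1/4)^3/3 - 1024·(x - 1/4)^4/3 + 4096·(x - 1/4)^5/3 - 16384·(x - 1/4)^6/3 + 65536·(x - 1/4)^7/3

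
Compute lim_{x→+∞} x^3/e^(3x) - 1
The quotient is an ∞/∞ indeterminate form as x → +∞.
The exponential denominator e^(3x) dominates the polynomial numerator (e^x ≫ x^3 as x → ∞), so the quotient → 0.
Adding the constant: 0 - 1 = -1. Limit = -1.

Final answer: -1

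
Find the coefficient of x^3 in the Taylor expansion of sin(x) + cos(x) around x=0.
Expand to order 3: sin(x) + cos(x) = -x^3/6 - x^2/2 + x + 1 + O(x^4).
The coefficient of x^3 is -1/6.

Final answer: -1/6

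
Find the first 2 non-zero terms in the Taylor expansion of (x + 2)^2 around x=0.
4·x + 4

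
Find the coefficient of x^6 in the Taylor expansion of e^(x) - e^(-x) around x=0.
Expand to order 6: e^(x) - e^(-x) = x^5/60 + x^3/3 + 2·x + O(x^7).
The coefficient of x^6 is 0.

Final answer: 0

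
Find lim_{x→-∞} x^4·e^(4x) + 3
The product is a 0·∞ indeterminate form at x → -∞.
Rewrite the product as x^4 / e^(-4x) (an ∞/∞ form) and apply L'Hôpital, or use the standard hierarchy e^(4|x|) ≫ |x^4| as x → -∞.
The indeterminate product → 0, so the limit = 3.

Final answer: 3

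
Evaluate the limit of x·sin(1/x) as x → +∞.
As x → +∞: let u = 1/x → 0⁺; then x·sin(1/x) = 1·sin(u)/u → 1·1 = 1.
Limit = 1.

Final answer: 1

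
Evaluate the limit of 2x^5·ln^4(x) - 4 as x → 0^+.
The product is a 0·∞ indeterminate form at x → 0⁺.
Rewrite the product as 2·ln^4(x) / x^(-5) and apply L'Hôpital, or use the standard hierarchy x^(-5) ≫ |ln x|^4 as x → 0⁺.
The indeterminate product → 0, so the limit = -4.

Final answer: -4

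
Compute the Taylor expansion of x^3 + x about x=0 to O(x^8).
x^3 + x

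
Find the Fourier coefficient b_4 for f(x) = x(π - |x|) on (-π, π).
b_4 = (1/π) ∫_{-π}^{π} f(x)·sin(4x) dx.
Evaluate the integral (use parity and integration by parts as needed): b_4 = 0.

Final answer: 0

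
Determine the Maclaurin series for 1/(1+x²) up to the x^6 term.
-x^6 + x^4 - x^2 + 1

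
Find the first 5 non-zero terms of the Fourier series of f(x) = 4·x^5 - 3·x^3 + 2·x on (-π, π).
(-166·π^2 + 8·π^4 + 1000)·sin(x) + (-4·π^4 - 73/2 + 23·π^2)·sin(2·x) + (-214·π^2/27 + 536/81 + 8·π^4/3)·sin(3·x) + (-2·π^4 - 5/2 + 4·π^2)·sin(4·x) + (-62·π^2/25 + 872/625 + 8·π^4/5)·sin(5·x)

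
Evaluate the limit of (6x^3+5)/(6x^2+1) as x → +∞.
This is an ∞/∞ indeterminate form as x → +∞.
Divide numerator and denominator by x^3 and let the lower-order terms vanish; the numerator's degree 3 exceeds the denominator's degree 2, so the quotient diverges.
Limit = ∞.

Final answer: ∞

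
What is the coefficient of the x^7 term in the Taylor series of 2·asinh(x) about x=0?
Expand to order 7: 2·asinh(x) = -5·x^7/56 + 3·x^5/20 - x^3/3 + 2·x + O(x^8).
The coefficient of x^7 is -5/56.

Final answer: -5/56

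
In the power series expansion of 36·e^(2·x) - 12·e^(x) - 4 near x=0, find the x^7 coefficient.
Expand to order 7: 36·e^(2·x) - 12·e^(x) - 4 = 383·x^7/420 + 191·x^6/60 + 19·x^5/2 + 47·x^4/2 + 46·x^3 + 66·x^2 + 60·x + 20 + O(x^8).
The coefficient of x^7 is 383/420.

Final answer: 383/420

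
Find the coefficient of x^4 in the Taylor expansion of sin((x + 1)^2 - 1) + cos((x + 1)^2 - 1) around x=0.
Expand to order 4: sin((x + 1)^2 - 1) + cos((x + 1)^2 - 1) = -11·x^4/6 - 10·x^3/3 - x^2 + 2·x + 1 + O(x^5).
The coefficient of x^4 is -11/6.

Final answer: -11/6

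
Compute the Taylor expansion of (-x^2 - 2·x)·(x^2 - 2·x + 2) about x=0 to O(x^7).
-x^4 + 2·x^2 - 4·x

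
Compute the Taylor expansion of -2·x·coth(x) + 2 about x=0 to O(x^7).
-4·x^6/945 + 2·x^4/45 - 2·x^2/3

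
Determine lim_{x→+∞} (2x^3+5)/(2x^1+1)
This is an ∞/∞ indeterminate form as x → +∞.
Divide numerator and denominator by x^3 and let the lower-order terms vanish; the numerator's degree 3 exceeds the denominator's degree 1, so the quotient diverges.
Limit = ∞.

Final answer: ∞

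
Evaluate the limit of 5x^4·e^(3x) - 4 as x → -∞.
The product is a 0·∞ indeterminate form at x → -∞.
Rewrite the product as 5x^4 / e^(-3x) (an ∞/∞ form) and apply L'Hôpital, or use the standard hierarchy e^(3|x|) ≫ |x^4| as x → -∞.
The indeterminate product → 0, so the limit = -4.

Final answer: -4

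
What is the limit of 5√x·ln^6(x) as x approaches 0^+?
This is a 0·∞ indeterminate form at x → 0⁺.
Rewrite the product as 5·ln^6(x) / x^(-1/2) and apply L'Hôpital, or use the standard hierarchy x^(-1/2) ≫ |ln x|^6 as x → 0⁺.
The indeterminate product → 0, so the limit = 0.

Final answer: 0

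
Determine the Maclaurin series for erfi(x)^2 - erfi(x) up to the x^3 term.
-2·x^3/(3·√(π)) + 4·x^2/π - 2·x/√(π)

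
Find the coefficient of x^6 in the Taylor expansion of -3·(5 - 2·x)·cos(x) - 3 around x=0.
Expand to order 6: -3·(5 - 2·x)·cos(x) - 3 = x^6/48 + x^5/4 - 5·x^4/8 - 3·x^3 + 15·x^2/2 + 6·x - 18 + O(x^7).
The coefficient of x^6 is 1/48.

Final answer: 1/48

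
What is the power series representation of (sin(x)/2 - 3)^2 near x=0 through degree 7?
x^7/1680 + x^6/90 - x^5/40 - x^4/12 + x^3/2 + x^2/4 - 3·x + 9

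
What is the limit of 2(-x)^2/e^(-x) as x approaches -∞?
This is an ∞/∞ indeterminate form as x → -∞.
Compare growth rates of the dominant terms (exponentials ≫ polynomials ≫ logarithms), or apply L'Hôpital's rule; the quotient → 0.
Limit = 0.

Final answer: 0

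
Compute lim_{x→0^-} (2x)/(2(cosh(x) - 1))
Both numerator and denominator → 0 as x → 0^-; this is a 0/0 indeterminate form.
Expand each to leading order near x = 0: numerator ~ 2·x, denominator ~ x^2.
The limit of the ratio is -∞.

Final answer: -∞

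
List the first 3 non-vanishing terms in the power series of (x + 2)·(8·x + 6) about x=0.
8·x^2 + 22·x + 12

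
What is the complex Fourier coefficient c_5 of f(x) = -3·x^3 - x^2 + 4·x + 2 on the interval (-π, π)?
Compute the real Fourier coefficients first: a_5 = 4/25, b_5 = 236/125 - 6·π^2/5.
Then c_5 = (a_5 − i·b_5)/2 = 2/25 - 118·i/125 + 3·i·π^2/5.

Final answer: 2/25 - 118·i/125 + 3·i·π^2/5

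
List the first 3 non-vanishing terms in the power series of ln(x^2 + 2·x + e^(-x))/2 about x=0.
-2·x^3/3 + x^2/2 + x/2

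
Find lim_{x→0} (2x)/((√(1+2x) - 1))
Both numerator and denominator → 0 as x → 0; this is a 0/0 indeterminate form.
Expand each to leading order near x = 0: numerator ~ 2·x, denominator ~ x.
The limit of the ratio is 2.

Final answer: 2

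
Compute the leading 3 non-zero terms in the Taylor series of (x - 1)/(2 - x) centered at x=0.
x^2/8 + x/4 - 1/2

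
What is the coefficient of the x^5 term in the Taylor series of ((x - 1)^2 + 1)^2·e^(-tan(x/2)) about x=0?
Expand to order 5: ((x - 1)^2 + 1)^2·e^(-tan(x/2)) = -1657·x^5/960 + 147·x^4/32 - 37·x^3/4 + 25·x^2/2 - 10·x + 4 + O(x^6).
The coefficient of x^5 is -1657/960.

Final answer: -1657/960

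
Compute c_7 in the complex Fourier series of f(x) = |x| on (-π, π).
Compute the real Fourier coefficients first: a_7 = -4/(49·π), b_7 = 0.
Then c_7 = (a_7 − i·b_7)/2 = -2/(49·π).

Final answer: -2/(49·π)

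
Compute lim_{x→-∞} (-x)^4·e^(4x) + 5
The product is a 0·∞ indeterminate form at x → -∞.
Rewrite the product as (-x)^4 / e^(-4x) (an ∞/∞ form) and apply L'Hôpital, or use the standard hierarchy e^(4|x|) ≫ |(-x)^4| as x → -∞.
The indeterminate product → 0, so the limit = 5.

Final answer: 5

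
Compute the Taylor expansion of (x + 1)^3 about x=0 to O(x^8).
x^3 + 3·x^2 + 3·x + 1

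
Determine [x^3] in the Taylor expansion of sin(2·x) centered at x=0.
Expand to order 3: sin(2·x) = -4·x^3/3 + 2·x + O(x^4).
The coefficient of x^3 is -4/3.

Final answer: -4/3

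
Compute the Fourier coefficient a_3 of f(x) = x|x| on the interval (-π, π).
a_3 = (1/π) ∫_{-π}^{π} f(x)·cos(3x) dx.
Evaluate the integral (use parity and integration by parts as needed): a_3 = 0.

Final answer: 0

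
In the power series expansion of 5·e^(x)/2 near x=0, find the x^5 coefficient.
Expand to order 5: 5·e^(x)/2 = x^5/48 + 5·x^4/48 + 5·x^3/12 + 5·x^2/4 + 5·x/2 + 5/2 + O(x^6).
The coefficient of x^5 is 1/48.

Final answer: 1/48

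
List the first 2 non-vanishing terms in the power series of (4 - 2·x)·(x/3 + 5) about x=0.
20 - 26·x/3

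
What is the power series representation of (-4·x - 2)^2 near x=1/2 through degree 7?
16 + 32·(x - 1/2) + 16·(x - 1/2)^2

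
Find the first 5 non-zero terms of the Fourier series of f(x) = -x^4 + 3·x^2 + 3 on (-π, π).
(-60 + 8·π^2)·cos(x) + (6 - 2·π^2)·cos(2·x) + (-52/27 + 8·π^2/9)·cos(3·x) + (15/16 - π^2/2)·cos(4·x) - π^4/5 + 3 + π^2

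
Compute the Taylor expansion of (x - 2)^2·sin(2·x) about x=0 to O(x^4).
-10·x^3/3 - 8·x^2 + 8·x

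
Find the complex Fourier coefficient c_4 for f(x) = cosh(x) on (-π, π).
Compute the real Fourier coefficients first: a_4 = 2·sinh(π)/(17·π), b_4 = 0.
Then c_4 = (a_4 − i·b_4)/2 = sinh(π)/(17·π).

Final answer: sinh(π)/(17·π)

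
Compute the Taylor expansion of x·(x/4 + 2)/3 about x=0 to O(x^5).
x^2/12 + 2·x/3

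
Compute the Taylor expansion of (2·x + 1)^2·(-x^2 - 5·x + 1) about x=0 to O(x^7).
-4·x^4 - 24·x^3 - 17·x^2 - x + 1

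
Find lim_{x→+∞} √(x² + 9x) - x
This is an ∞ − ∞ indeterminate form.
Multiply and divide by the conjugate √(x²+9x) + x; the x² terms cancel, leaving (9x)/(√(x²+9x)+x) → 9/2.
Limit = 9/2.

Final answer: 9/2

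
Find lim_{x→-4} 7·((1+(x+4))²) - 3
Direct substitution at x = -4 gives 4.

Final answer: 4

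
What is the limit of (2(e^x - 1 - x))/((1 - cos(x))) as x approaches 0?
Both numerator and denominator → 0 as x → 0; this is a 0/0 indeterminate form.
Expand each to leading order near x = 0: numerator ~ x^2, denominator ~ x^2/2.
The limit of the ratio is 2.

Final answer: 2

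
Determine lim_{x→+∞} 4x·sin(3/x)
As x → +∞: let u = 3/x → 0⁺; then 4·x·sin(3/x) = 4·3·sin(u)/u → 4·3·1 = 12.
Limit = 12.

Final answer: 12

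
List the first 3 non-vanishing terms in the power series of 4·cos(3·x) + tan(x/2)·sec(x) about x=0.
-18·x^2 + x/2 + 4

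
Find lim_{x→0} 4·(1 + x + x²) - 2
Direct substitution at x = 0 gives 2.

Final answer: 2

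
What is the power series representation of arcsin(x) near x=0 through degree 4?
x^3/6 + x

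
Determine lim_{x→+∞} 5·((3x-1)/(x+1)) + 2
Evaluate the dominant behaviour as x → +∞; each term tends to a finite value or vanishes.
Limit = 17.

Final answer: 17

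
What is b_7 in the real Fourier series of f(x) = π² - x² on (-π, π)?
b_7 = (1/π) ∫_{-π}^{π} f(x)·sin(7x) dx.
Evaluate the integral (use parity and integration by parts as needed): b_7 = 0.

Final answer: 0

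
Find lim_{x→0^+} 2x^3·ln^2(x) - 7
The product is a 0·∞ indeterminate form at x → 0⁺.
Rewrite the product as 2·ln^2(x) / x^(-3) and apply L'Hôpital, or use the standard hierarchy x^(-3) ≫ |ln x|^2 as x → 0⁺.
The indeterminate product → 0, so the limit = -7.

Final answer: -7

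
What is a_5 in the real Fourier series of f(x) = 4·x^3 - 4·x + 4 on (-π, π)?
a_5 = (1/π) ∫_{-π}^{π} f(x)·cos(5x) dx.
Evaluate the integral (use parity and integration by parts as needed): a_5 = 0.

Final answer: 0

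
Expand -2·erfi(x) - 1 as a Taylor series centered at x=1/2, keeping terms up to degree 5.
-2·erfi(1/2) - 1 - 4·e^(1/4)·(x - 1/2)/√(π) - 2·e^(1/4)·(x - 1/2)^2/√(π) - 2·e^(1/4)·(x - 1/2)^3/√(π) - 7·e^(1/4)·(x - 1/2)^4/(6·√(π)) - 5·e^(1/4)·(x - 1/2)^5/(6·√(π))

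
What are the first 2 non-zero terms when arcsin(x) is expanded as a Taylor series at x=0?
x^3/6 + x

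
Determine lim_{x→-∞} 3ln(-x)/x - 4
The quotient is an ∞/∞ indeterminate form as x → -∞.
Compare growth rates of the dominant terms (exponentials ≫ polynomials ≫ logarithms), or apply L'Hôpital's rule; the quotient → 0.
Adding the constant: 0 - 4 = -4. Limit = -4.

Final answer: -4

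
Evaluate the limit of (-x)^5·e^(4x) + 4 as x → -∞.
The product is a 0·∞ indeterminate form at x → -∞.
Rewrite the product as (-x)^5 / e^(-4x) (an ∞/∞ form) and apply L'Hôpital, or use the standard hierarchy e^(4|x|) ≫ |(-x)^5| as x → -∞.
The indeterminate product → 0, so the limit = 4.

Final answer: 4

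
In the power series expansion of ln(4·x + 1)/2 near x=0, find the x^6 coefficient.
Expand to order 6: ln(4·x + 1)/2 = -1024·x^6/3 + 512·x^5/5 - 32·x^4 + 32·x^3/3 - 4·x^2 + 2·x + O(x^7).
The coefficient of x^6 is -1024/3.

Final answer: -1024/3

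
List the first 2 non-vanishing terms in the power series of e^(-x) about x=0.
1 - x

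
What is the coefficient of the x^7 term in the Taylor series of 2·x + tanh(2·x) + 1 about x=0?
Expand to order 7: 2·x + tanh(2·x) + 1 = -2176·x^7/315 + 64·x^5/15 - 8·x^3/3 + 4·x + 1 + O(x^8).
The coefficient of x^7 is -2176/315.

Final answer: -2176/315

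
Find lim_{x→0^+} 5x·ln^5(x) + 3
The product is a 0·∞ indeterminate form at x → 0⁺.
Rewrite the product as 5·ln^5(x) / x^(-1) and apply L'Hôpital, or use the standard hierarchy x^(-1) ≫ |ln x|^5 as x → 0⁺.
The indeterminate product → 0, so the limit = 3.

Final answer: 3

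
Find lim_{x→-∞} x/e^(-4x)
This is an ∞/∞ indeterminate form as x → -∞.
Compare growth rates of the dominant terms (exponentials ≫ polynomials ≫ logarithms), or apply L'Hôpital's rule; the quotient → 0.
Limit = 0.

Final answer: 0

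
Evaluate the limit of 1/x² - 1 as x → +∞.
Evaluate the dominant behaviour as x → +∞; each term tends to a finite value or vanishes.
Limit = -1.

Final answer: -1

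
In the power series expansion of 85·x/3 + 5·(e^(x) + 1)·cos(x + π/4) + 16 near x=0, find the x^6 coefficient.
7·√(2)/288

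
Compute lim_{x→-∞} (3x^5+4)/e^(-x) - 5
The quotient is an ∞/∞ indeterminate form as x → -∞.
Compare growth rates of the dominant terms (exponentials ≫ polynomials ≫ logarithms), or apply L'Hôpital's rule; the quotient → 0.
Adding the constant: 0 - 5 = -5. Limit = -5.

Final answer: -5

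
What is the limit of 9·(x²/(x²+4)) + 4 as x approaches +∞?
Evaluate the dominant behaviour as x → +∞; each term tends to a finite value or vanishes.
Limit = 13.

Final answer: 13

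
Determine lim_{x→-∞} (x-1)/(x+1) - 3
Evaluate the dominant behaviour as x → -∞; each term tends to a finite value or vanishes.
Limit = -2.

Final answer: -2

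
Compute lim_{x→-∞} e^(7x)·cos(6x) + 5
Evaluate the dominant behaviour as x → -∞; each term tends to a finite value or vanishes.
Limit = 5.

Final answer: 5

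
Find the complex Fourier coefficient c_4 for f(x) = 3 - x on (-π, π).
Compute the real Fourier coefficients first: a_4 = 0, b_4 = 1/2.
Then c_4 = (a_4 − i·b_4)/2 = -i/4.

Final answer: -i/4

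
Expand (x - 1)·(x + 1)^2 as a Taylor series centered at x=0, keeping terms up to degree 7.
x^3 + x^2 - x - 1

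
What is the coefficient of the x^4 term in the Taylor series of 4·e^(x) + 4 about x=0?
Expand to order 4: 4·e^(x) + 4 = x^4/6 + 2·x^3/3 + 2·x^2 + 4·x + 8 + O(x^5).
The coefficient of x^4 is 1/6.

Final answer: 1/6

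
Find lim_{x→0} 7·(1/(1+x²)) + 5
Direct substitution at x = 0 gives 12.

Final answer: 12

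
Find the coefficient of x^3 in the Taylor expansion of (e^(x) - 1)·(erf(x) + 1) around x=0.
Expand to order 3: (e^(x) - 1)·(erf(x) + 1) = x^3·(1/6 + 1/√(π)) + x^2·(1/2 + 2/√(π)) + x + O(x^4).
The coefficient of x^3 is 1/6 + 1/√(π).

Final answer: 1/6 + 1/√(π)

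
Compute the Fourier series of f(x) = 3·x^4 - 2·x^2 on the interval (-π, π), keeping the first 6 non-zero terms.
(152 - 24·π^2)·cos(x) + (-11 + 6·π^2)·cos(2·x) + (8/3 - 8·π^2/3)·cos(3·x) + (-17/16 + 3·π^2/2)·cos(4·x) + (344/625 - 24·π^2/25)·cos(5·x) - 2·π^2/3 + 3·π^4/5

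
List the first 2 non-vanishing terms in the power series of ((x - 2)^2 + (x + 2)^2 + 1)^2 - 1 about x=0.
36·x^2 + 80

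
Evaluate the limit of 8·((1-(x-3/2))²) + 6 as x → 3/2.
Direct substitution at x = 3/2 gives 14.

Final answer: 14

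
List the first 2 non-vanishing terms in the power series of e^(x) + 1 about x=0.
x + 2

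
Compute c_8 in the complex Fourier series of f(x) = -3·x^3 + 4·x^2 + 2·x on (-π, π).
Compute the real Fourier coefficients first: a_8 = 1/4, b_8 = -73/128 + 3·π^2/4.
Then c_8 = (a_8 − i·b_8)/2 = 1/8 - 3·i·π^2/8 + 73·i/256.

Final answer: 1/8 - 3·i·π^2/8 + 73·i/256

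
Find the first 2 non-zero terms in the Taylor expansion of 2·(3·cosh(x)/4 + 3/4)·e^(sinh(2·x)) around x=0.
6·x + 3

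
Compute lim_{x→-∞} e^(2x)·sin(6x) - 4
Evaluate the dominant behaviour as x → -∞; each term tends to a finite value or vanishes.
Limit = -4.

Final answer: -4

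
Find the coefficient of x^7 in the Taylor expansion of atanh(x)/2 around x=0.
Expand to order 7: atanh(x)/2 = x^7/14 + x^5/10 + x^3/6 + x/2 + O(x^8).
The coefficient of x^7 is 1/14.

Final answer: 1/14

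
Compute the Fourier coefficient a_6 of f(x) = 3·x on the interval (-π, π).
a_6 = (1/π) ∫_{-π}^{π} f(x)·cos(6x) dx.
Evaluate the integral (use parity and integration by parts as needed): a_6 = 0.

Final answer: 0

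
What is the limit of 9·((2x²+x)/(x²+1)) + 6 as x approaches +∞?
Evaluate the dominant behaviour as x → +∞; each term tends to a finite value or vanishes.
Limit = 24.

Final answer: 24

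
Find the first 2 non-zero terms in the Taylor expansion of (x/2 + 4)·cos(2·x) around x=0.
x/2 + 4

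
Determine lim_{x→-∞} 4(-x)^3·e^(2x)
This is a 0·∞ indeterminate form at x → -∞.
Rewrite the product as 4(-x)^3 / e^(-2x) (an ∞/∞ form) and apply L'Hôpital, or use the standard hierarchy e^(2|x|) ≫ |(-x)^3| as x → -∞.
The indeterminate product → 0, so the limit = 0.

Final answer: 0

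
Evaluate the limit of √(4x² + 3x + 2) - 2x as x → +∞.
As x → +∞: multiply by the conjugate to get (3x+2)/(√(4x²+3x+2)+2x); the denominator ~ 4x, so the limit is 3/4.
Limit = 3/4.

Final answer: 3/4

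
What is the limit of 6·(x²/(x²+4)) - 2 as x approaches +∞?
Evaluate the dominant behaviour as x → +∞; each term tends to a finite value or vanishes.
Limit = 4.

Final answer: 4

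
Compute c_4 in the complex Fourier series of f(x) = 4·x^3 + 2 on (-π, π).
Compute the real Fourier coefficients first: a_4 = 0, b_4 = 3/4 - 2·π^2.
Then c_4 = (a_4 − i·b_4)/2 = -3·i/8 + i·π^2.

Final answer: -3·i/8 + i·π^2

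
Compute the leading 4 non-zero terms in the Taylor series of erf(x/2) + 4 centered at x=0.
x^5/(160·√(π)) - x^3/(12·√(π)) + x/√(π) + 4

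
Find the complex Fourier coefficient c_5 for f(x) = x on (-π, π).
Compute the real Fourier coefficients first: a_5 = 0, b_5 = 2/5.
Then c_5 = (a_5 − i·b_5)/2 = -i/5.

Final answer: -i/5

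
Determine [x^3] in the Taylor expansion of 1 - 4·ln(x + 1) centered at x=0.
Expand to order 3: 1 - 4·ln(x + 1) = -4·x^3/3 + 2·x^2 - 4·x + 1 + O(x^4).
The coefficient of x^3 is -4/3.

Final answer: -4/3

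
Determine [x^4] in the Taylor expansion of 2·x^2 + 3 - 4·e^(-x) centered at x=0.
Expand to order 4: 2·x^2 + 3 - 4·e^(-x) = -x^4/6 + 2·x^3/3 + 4·x - 1 + O(x^5).
The coefficient of x^4 is -1/6.

Final answer: -1/6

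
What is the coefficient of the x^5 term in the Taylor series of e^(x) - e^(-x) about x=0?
Expand to order 5: e^(x) - e^(-x) = x^5/60 + x^3/3 + 2·x + O(x^6).
The coefficient of x^5 is 1/60.

Final answer: 1/60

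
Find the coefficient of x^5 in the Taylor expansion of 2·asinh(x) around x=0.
Expand to order 5: 2·asinh(x) = 3·x^5/20 - x^3/3 + 2·x + O(x^6).
The coefficient of x^5 is 3/20.

Final answer: 3/20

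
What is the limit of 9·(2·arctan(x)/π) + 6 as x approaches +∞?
Evaluate the dominant behaviour as x → +∞; each term tends to a finite value or vanishes.
Limit = 15.

Final answer: 15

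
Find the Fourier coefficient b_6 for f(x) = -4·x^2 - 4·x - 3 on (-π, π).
b_6 = (1/π) ∫_{-π}^{π} f(x)·sin(6x) dx.
Evaluate the integral (use parity and integration by parts as needed): b_6 = 4/3.

Final answer: 4/3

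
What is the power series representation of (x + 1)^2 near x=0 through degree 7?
x^2 + 2·x + 1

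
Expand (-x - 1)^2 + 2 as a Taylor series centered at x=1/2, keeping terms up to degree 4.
17/4 + 3·(x - 1/2) + (x - 1/2)^2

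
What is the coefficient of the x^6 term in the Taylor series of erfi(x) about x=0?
Expand to order 6: erfi(x) = x^5/(5·√(π)) + 2·x^3/(3·√(π)) + 2·x/√(π) + O(x^7).
The coefficient of x^6 is 0.

Final answer: 0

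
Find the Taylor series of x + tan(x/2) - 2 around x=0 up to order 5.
x^5/240 + x^3/24 + 3·x/2 - 2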